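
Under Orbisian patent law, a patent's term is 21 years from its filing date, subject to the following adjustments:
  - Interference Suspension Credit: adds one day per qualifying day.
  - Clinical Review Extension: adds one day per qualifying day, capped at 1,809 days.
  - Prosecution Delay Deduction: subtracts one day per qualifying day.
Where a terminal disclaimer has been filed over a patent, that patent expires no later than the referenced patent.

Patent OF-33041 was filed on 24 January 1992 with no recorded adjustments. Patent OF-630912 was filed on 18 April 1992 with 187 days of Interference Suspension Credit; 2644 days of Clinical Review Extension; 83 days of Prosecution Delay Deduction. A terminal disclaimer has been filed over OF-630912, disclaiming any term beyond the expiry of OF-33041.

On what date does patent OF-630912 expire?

Natural term of OF-630912:
  Base: filing + 21 years → 18 April 2013.
  Interference Suspension Credit: +187 days → 22 October 2013.
  Clinical Review Extension: 2644 days claimed exceeds the 1809-day cap, so +1809 days → 5 October 2018.
  Prosecution Delay Deduction: −83 days → 14 July 2018.
Expiry of referenced patent OF-33041:
  Base: filing + 21 years → 24 January 2013.
Terminal disclaimer: OF-630912 expires on the earlier of 14 July 2018 and 24 January 2013.

2013-01-24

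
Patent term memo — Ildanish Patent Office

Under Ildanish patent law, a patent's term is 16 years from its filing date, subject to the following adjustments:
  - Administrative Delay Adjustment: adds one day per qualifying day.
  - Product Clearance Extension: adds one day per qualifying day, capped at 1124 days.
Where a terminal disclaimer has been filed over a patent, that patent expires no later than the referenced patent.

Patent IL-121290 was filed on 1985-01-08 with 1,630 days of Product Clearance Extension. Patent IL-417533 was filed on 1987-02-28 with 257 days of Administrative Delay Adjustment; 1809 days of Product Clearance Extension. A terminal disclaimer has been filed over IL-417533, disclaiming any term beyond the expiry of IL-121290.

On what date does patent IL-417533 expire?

Natural term of IL-417533:
  Base: filing + 16 years → 28 February 2003.
  Administrative Delay Adjustment: +257 days → 12 November 2003.
  Product Clearance Extension: 1809 days claimed exceeds the 1124-day cap, so +1124 days → 10 December 2006.
Expiry of referenced patent IL-121290:
  Base: filing + 16 years → 8 January 2001.
  Product Clearance Extension: 1630 days claimed exceeds the 1124-day cap, so +1124 days → 6 February 2004.
Terminal disclaimer: IL-417533 expires on the earlier of 10 December 2006 and 6 February 2004.

February 6, 2004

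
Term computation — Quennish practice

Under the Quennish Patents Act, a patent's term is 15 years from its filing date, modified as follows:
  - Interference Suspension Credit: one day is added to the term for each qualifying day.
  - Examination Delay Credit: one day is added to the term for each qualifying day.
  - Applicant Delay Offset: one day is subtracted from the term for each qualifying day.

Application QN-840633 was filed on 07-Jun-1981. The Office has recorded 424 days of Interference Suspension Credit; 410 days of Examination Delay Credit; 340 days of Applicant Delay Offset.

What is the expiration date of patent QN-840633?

Base term: filing date + 15 years → 7 June 1996.
Interference Suspension Credit: +424 days → 5 August 1997.
Examination Delay Credit: +410 days → 19 September 1998.
Applicant Delay Offset: −340 days → 14 October 1997.

1997-10-14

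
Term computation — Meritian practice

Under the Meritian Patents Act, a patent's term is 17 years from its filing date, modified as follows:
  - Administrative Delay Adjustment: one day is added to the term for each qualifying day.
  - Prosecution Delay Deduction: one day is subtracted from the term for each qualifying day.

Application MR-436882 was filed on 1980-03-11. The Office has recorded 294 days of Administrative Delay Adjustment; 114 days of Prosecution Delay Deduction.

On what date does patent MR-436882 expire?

September 7, 1997

Base term: filing date + 17 years → 11 March 1997.
Administrative Delay Adjustment: +294 days → 30 December 1997.
Prosecution Delay Deduction: −114 days → 7 September 1997.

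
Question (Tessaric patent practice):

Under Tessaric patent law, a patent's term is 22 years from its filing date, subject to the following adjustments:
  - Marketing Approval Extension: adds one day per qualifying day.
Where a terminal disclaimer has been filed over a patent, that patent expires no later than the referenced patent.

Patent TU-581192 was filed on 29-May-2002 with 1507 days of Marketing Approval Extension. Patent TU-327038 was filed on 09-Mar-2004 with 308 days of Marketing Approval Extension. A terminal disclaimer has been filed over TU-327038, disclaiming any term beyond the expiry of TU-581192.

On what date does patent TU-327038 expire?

Natural term of TU-327038:
  Base: filing + 22 years → 9 March 2026.
  Marketing Approval Extension: +308 days → 11 January 2027.
Expiry of referenced patent TU-581192:
  Base: filing + 22 years → 29 May 2024.
  Marketing Approval Extension: +1507 days → 14 July 2028.
Terminal disclaimer: TU-327038 expires on the earlier of 11 January 2027 and 14 July 2028.

January 11, 2027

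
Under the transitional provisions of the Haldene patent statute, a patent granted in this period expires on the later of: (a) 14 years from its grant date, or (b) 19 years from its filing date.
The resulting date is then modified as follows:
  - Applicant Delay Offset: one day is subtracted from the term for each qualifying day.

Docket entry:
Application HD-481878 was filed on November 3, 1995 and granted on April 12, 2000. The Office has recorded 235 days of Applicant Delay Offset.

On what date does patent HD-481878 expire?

(a) grant + 14 years → 12 April 2014.
(b) filing + 19 years → 3 November 2014.
Later of the two: 3 November 2014.
Applicant Delay Offset: −235 days → 13 March 2014.

2014-03-13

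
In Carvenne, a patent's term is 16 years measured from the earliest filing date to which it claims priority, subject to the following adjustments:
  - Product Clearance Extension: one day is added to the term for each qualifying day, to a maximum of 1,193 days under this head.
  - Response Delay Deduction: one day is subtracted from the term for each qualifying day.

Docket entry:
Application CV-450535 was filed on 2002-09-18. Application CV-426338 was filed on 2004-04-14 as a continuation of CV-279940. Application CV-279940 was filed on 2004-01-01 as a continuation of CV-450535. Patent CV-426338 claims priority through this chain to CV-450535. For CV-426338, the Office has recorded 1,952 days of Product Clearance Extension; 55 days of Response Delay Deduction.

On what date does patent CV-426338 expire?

Earliest priority filing: 18 September 2002.
Base term: 18 September 2002 + 16 years → 18 September 2018.
Product Clearance Extension: 1952 days claimed exceeds the 1193-day cap, so +1193 days → 24 December 2021.
Response Delay Deduction: −55 days → 30 October 2021.

October 30, 2021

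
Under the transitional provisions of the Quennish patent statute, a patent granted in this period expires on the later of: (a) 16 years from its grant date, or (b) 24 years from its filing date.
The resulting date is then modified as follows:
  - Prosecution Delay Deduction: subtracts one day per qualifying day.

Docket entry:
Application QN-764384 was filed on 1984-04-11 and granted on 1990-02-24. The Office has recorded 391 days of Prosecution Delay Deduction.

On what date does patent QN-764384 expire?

March 17, 2007

(a) grant + 16 years → 24 February 2006.
(b) filing + 24 years → 11 April 2008.
Later of the two: 11 April 2008.
Prosecution Delay Deduction: −391 days → 17 March 2007.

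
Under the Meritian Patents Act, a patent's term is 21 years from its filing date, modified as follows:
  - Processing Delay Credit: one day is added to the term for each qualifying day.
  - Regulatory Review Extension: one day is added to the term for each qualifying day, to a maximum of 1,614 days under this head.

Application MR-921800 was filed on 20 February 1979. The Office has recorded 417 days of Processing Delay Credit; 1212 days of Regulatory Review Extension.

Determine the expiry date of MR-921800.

2004-08-06

Base term: filing date + 21 years → 20 February 2000.
Processing Delay Credit: +417 days → 12 April 2001.
Regulatory Review Extension: 1212 days (within the 1614-day cap) → +1212 days → 6 August 2004.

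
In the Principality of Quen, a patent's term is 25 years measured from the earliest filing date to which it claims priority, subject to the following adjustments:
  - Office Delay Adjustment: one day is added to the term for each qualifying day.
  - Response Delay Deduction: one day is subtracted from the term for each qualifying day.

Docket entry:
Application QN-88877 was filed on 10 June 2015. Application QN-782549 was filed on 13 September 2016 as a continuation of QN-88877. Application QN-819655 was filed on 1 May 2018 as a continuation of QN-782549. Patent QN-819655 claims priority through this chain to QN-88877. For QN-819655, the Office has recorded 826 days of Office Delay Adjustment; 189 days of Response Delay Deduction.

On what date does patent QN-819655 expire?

2042-03-09

Earliest priority filing: 10 June 2015.
Base term: 10 June 2015 + 25 years → 10 June 2040.
Office Delay Adjustment: +826 days → 14 September 2042.
Response Delay Deduction: −189 days → 9 March 2042.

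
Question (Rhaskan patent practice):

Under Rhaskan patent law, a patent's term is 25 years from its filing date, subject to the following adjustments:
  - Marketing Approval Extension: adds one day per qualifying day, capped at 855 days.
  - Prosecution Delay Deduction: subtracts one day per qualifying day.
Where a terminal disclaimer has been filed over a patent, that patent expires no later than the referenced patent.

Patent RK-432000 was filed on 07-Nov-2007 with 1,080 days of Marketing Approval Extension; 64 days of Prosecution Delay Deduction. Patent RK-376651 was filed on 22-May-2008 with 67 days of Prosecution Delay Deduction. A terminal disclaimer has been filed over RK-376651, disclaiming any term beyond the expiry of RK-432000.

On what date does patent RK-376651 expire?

Natural term of RK-376651:
  Base: filing + 25 years → 22 May 2033.
  Prosecution Delay Deduction: −67 days → 16 March 2033.
Expiry of referenced patent RK-432000:
  Base: filing + 25 years → 7 November 2032.
  Marketing Approval Extension: 1080 days claimed exceeds the 855-day cap, so +855 days → 12 March 2035.
  Prosecution Delay Deduction: −64 days → 7 January 2035.
Terminal disclaimer: RK-376651 expires on the earlier of 16 March 2033 and 7 January 2035.

2033-03-16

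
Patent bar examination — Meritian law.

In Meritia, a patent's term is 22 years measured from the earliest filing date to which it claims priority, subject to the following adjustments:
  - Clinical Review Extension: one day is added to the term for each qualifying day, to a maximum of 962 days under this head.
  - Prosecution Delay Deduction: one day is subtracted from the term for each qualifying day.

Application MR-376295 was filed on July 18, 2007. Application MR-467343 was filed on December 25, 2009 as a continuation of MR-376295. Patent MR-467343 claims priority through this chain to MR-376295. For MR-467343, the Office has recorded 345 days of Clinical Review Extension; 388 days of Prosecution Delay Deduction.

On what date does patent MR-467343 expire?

2029-06-05

Earliest priority filing: 18 July 2007.
Base term: 18 July 2007 + 22 years → 18 July 2029.
Clinical Review Extension: 345 days (within the 962-day cap) → +345 days → 28 June 2030.
Prosecution Delay Deduction: −388 days → 5 June 2029.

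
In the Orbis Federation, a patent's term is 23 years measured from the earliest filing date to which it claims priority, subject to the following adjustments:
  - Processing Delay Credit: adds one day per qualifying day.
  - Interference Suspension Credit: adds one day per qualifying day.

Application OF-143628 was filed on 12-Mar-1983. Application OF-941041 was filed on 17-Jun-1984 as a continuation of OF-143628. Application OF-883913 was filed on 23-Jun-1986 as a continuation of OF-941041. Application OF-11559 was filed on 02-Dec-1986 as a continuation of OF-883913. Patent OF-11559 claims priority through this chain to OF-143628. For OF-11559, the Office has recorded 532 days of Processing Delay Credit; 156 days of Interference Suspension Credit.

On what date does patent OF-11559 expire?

Earliest priority filing: 12 March 1983.
Base term: 12 March 1983 + 23 years → 12 March 2006.
Processing Delay Credit: +532 days → 26 August 2007.
Interference Suspension Credit: +156 days → 29 January 2008.

2008-01-29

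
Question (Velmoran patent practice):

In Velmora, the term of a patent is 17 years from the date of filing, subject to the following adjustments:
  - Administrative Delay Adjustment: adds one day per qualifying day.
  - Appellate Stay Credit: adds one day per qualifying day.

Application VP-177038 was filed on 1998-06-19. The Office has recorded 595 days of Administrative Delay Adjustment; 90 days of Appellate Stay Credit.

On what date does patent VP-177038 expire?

May 4, 2017

Base term: filing date + 17 years → 19 June 2015.
Administrative Delay Adjustment: +595 days → 3 February 2017.
Appellate Stay Credit: +90 days → 4 May 2017.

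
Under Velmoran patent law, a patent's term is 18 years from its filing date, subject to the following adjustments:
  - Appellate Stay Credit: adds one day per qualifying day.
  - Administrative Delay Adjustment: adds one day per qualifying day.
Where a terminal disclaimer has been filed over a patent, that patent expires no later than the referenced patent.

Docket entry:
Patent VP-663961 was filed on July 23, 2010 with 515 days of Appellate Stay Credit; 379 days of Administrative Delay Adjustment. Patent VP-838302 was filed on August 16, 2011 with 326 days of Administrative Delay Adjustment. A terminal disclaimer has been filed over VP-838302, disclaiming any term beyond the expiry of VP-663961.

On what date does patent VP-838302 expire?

2030-07-08

Natural term of VP-838302:
  Base: filing + 18 years → 16 August 2029.
  Administrative Delay Adjustment: +326 days → 8 July 2030.
Expiry of referenced patent VP-663961:
  Base: filing + 18 years → 23 July 2028.
  Appellate Stay Credit: +515 days → 20 December 2029.
  Administrative Delay Adjustment: +379 days → 3 January 2031.
Terminal disclaimer: VP-838302 expires on the earlier of 8 July 2030 and 3 January 2031.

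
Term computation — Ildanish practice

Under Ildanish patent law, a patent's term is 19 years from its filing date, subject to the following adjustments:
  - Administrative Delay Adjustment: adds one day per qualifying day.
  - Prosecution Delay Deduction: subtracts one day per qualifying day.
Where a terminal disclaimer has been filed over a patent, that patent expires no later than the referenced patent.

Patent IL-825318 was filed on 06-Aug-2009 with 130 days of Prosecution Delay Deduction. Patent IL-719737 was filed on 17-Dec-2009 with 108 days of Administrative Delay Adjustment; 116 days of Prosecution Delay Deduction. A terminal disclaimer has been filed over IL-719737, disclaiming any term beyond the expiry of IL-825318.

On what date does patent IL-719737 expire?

2028-03-29

Natural term of IL-719737:
  Base: filing + 19 years → 17 December 2028.
  Administrative Delay Adjustment: +108 days → 4 April 2029.
  Prosecution Delay Deduction: −116 days → 9 December 2028.
Expiry of referenced patent IL-825318:
  Base: filing + 19 years → 6 August 2028.
  Prosecution Delay Deduction: −130 days → 29 March 2028.
Terminal disclaimer: IL-719737 expires on the earlier of 9 December 2028 and 29 March 2028.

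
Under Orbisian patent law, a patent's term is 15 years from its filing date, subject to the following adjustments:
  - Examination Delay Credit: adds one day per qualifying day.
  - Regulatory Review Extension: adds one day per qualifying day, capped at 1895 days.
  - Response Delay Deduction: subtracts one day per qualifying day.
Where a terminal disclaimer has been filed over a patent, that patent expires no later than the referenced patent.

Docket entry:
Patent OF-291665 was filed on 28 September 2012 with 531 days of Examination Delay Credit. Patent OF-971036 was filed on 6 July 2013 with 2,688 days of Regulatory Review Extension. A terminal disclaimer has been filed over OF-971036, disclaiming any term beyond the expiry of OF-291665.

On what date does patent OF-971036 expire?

2029-03-12

Natural term of OF-971036:
  Base: filing + 15 years → 6 July 2028.
  Regulatory Review Extension: 2688 days claimed exceeds the 1895-day cap, so +1895 days → 13 September 2033.
Expiry of referenced patent OF-291665:
  Base: filing + 15 years → 28 September 2027.
  Examination Delay Credit: +531 days → 12 March 2029.
Terminal disclaimer: OF-971036 expires on the earlier of 13 September 2033 and 12 March 2029.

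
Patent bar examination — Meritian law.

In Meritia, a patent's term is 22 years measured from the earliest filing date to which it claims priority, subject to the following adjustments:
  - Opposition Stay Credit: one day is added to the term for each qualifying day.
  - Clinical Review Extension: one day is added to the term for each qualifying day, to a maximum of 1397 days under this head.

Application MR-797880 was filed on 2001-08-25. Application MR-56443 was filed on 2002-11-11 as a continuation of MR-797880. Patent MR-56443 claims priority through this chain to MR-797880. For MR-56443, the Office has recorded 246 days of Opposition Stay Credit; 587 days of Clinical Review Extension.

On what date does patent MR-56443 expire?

December 5, 2025

Earliest priority filing: 25 August 2001.
Base term: 25 August 2001 + 22 years → 25 August 2023.
Opposition Stay Credit: +246 days → 27 April 2024.
Clinical Review Extension: 587 days (within the 1397-day cap) → +587 days → 5 December 2025.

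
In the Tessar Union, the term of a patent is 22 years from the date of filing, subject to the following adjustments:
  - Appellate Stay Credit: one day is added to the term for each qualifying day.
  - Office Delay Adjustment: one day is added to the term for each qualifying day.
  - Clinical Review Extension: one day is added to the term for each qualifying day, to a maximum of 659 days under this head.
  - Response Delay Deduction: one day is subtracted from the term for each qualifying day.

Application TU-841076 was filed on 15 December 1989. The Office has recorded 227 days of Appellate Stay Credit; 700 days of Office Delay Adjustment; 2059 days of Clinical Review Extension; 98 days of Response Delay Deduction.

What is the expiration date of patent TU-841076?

Base term: filing date + 22 years → 15 December 2011.
Appellate Stay Credit: +227 days → 29 July 2012.
Office Delay Adjustment: +700 days → 29 June 2014.
Clinical Review Extension: 2059 days claimed exceeds the 659-day cap, so +659 days → 18 April 2016.
Response Delay Deduction: −98 days → 11 January 2016.

January 11, 2016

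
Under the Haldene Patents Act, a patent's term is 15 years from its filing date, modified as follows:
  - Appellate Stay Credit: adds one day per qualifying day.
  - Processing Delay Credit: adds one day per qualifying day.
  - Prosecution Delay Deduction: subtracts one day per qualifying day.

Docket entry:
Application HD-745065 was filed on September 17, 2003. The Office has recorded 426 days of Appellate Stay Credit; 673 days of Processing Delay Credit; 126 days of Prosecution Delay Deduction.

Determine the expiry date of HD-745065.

Base term: filing date + 15 years → 17 September 2018.
Appellate Stay Credit: +426 days → 17 November 2019.
Processing Delay Credit: +673 days → 20 September 2021.
Prosecution Delay Deduction: −126 days → 17 May 2021.

2021-05-17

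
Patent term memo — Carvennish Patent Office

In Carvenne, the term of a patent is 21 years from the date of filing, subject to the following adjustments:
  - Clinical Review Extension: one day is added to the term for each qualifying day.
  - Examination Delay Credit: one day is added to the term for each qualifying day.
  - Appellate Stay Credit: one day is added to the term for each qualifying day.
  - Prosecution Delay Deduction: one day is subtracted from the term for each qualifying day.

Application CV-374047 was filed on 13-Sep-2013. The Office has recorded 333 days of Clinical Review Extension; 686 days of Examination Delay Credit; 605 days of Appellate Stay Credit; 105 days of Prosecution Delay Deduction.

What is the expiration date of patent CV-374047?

November 10, 2038

Base term: filing date + 21 years → 13 September 2034.
Clinical Review Extension: +333 days → 12 August 2035.
Examination Delay Credit: +686 days → 28 June 2037.
Appellate Stay Credit: +605 days → 23 February 2039.
Prosecution Delay Deduction: −105 days → 10 November 2038.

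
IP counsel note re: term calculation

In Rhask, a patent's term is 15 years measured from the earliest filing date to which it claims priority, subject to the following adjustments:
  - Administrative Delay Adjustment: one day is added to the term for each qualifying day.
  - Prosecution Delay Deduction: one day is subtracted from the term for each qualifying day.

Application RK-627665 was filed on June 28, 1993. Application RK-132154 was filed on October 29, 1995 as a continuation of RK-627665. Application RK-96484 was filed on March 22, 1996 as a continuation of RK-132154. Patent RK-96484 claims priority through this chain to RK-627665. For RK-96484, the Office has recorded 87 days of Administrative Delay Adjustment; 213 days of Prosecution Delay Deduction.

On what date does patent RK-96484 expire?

Earliest priority filing: 28 June 1993.
Base term: 28 June 1993 + 15 years → 28 June 2008.
Administrative Delay Adjustment: +87 days → 23 September 2008.
Prosecution Delay Deduction: −213 days → 23 February 2008.

2008-02-23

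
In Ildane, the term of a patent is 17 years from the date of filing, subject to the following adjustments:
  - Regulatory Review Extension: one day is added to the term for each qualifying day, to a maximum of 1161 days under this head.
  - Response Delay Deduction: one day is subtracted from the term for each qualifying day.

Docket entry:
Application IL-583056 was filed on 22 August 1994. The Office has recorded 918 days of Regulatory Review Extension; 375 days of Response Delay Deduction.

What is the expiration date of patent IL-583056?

2013-02-15

Base term: filing date + 17 years → 22 August 2011.
Regulatory Review Extension: 918 days (within the 1161-day cap) → +918 days → 25 February 2014.
Response Delay Deduction: −375 days → 15 February 2013.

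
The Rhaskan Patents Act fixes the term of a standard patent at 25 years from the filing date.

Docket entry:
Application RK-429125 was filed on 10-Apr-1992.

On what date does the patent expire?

April 10, 2017

Filing date + 25 years → 10 April 2017.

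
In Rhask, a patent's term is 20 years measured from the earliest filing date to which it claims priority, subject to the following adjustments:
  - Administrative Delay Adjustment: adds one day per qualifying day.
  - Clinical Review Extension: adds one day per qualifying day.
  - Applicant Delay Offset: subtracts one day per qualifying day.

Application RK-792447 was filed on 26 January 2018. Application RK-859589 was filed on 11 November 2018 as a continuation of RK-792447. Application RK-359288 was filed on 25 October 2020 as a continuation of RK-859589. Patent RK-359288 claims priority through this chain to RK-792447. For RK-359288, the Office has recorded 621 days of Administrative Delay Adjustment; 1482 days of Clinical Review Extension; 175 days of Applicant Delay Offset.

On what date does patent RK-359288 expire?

May 8, 2043

Earliest priority filing: 26 January 2018.
Base term: 26 January 2018 + 20 years → 26 January 2038.
Administrative Delay Adjustment: +621 days → 9 October 2039.
Clinical Review Extension: +1482 days → 30 October 2043.
Applicant Delay Offset: −175 days → 8 May 2043.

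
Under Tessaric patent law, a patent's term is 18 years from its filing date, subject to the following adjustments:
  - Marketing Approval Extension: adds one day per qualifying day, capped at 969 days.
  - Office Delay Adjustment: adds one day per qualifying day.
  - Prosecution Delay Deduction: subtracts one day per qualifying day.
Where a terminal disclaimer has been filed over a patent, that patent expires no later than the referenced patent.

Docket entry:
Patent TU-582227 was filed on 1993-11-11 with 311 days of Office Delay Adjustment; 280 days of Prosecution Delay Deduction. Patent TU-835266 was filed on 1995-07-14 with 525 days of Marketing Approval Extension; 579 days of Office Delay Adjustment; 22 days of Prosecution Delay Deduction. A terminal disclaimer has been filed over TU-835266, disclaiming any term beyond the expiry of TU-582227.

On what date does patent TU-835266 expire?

2011-12-12

Natural term of TU-835266:
  Base: filing + 18 years → 14 July 2013.
  Marketing Approval Extension: 525 days (within the 969-day cap) → +525 days → 21 December 2014.
  Office Delay Adjustment: +579 days → 22 July 2016.
  Prosecution Delay Deduction: −22 days → 30 June 2016.
Expiry of referenced patent TU-582227:
  Base: filing + 18 years → 11 November 2011.
  Office Delay Adjustment: +311 days → 17 September 2012.
  Prosecution Delay Deduction: −280 days → 12 December 2011.
Terminal disclaimer: TU-835266 expires on the earlier of 30 June 2016 and 12 December 2011.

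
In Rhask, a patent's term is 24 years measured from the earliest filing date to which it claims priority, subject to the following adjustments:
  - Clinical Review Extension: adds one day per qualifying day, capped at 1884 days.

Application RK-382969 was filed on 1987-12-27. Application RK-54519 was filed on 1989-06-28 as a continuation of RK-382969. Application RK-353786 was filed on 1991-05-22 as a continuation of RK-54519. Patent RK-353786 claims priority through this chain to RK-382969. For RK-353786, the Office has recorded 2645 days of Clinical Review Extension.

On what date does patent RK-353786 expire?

Earliest priority filing: 27 December 1987.
Base term: 27 December 1987 + 24 years → 27 December 2011.
Clinical Review Extension: 2645 days claimed exceeds the 1884-day cap, so +1884 days → 22 February 2017.

February 22, 2017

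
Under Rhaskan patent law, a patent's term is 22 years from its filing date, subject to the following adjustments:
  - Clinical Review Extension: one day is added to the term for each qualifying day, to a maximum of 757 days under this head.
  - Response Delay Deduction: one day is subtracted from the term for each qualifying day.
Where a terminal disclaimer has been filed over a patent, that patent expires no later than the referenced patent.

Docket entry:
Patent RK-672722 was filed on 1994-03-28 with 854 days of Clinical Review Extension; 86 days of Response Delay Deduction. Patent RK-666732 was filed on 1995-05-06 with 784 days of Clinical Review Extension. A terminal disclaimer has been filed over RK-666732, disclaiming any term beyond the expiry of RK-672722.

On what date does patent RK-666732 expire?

2018-01-28

Natural term of RK-666732:
  Base: filing + 22 years → 6 May 2017.
  Clinical Review Extension: 784 days claimed exceeds the 757-day cap, so +757 days → 2 June 2019.
Expiry of referenced patent RK-672722:
  Base: filing + 22 years → 28 March 2016.
  Clinical Review Extension: 854 days claimed exceeds the 757-day cap, so +757 days → 24 April 2018.
  Response Delay Deduction: −86 days → 28 January 2018.
Terminal disclaimer: RK-666732 expires on the earlier of 2 June 2019 and 28 January 2018.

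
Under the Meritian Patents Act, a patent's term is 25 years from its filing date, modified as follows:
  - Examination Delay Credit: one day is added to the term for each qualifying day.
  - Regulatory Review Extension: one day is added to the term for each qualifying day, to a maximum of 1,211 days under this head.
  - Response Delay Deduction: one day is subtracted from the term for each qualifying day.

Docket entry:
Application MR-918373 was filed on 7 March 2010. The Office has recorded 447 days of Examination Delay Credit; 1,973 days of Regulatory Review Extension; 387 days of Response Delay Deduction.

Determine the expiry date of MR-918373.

Base term: filing date + 25 years → 7 March 2035.
Examination Delay Credit: +447 days → 27 May 2036.
Regulatory Review Extension: 1973 days claimed exceeds the 1211-day cap, so +1211 days → 20 September 2039.
Response Delay Deduction: −387 days → 29 August 2038.

2038-08-29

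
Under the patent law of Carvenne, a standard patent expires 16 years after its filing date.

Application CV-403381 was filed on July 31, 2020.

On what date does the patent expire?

Filing date + 16 years → 31 July 2036.

July 31, 2036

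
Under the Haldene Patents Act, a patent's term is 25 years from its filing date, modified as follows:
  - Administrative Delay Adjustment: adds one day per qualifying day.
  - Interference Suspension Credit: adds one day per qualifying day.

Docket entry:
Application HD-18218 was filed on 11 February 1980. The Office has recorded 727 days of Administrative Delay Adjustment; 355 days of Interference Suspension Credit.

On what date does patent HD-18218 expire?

January 29, 2008

Base term: filing date + 25 years → 11 February 2005.
Administrative Delay Adjustment: +727 days → 8 February 2007.
Interference Suspension Credit: +355 days → 29 January 2008.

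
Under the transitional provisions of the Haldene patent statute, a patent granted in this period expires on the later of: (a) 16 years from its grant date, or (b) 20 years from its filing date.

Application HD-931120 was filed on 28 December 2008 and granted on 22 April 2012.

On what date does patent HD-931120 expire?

(a) grant + 16 years → 22 April 2028.
(b) filing + 20 years → 28 December 2028.
Later of the two: 28 December 2028.

2028-12-28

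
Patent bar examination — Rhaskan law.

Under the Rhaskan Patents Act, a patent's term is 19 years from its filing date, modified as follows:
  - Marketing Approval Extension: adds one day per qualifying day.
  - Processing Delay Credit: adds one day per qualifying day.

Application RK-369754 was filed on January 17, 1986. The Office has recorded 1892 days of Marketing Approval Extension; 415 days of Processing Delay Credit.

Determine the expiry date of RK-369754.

Base term: filing date + 19 years → 17 January 2005.
Marketing Approval Extension: +1892 days → 24 March 2010.
Processing Delay Credit: +415 days → 13 May 2011.

May 13, 2011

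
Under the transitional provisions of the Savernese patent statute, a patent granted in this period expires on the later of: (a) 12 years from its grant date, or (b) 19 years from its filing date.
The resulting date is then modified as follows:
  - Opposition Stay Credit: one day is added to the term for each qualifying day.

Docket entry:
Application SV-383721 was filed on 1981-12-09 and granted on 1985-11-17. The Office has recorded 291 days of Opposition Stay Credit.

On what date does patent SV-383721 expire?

(a) grant + 12 years → 17 November 1997.
(b) filing + 19 years → 9 December 2000.
Later of the two: 9 December 2000.
Opposition Stay Credit: +291 days → 26 September 2001.

September 26, 2001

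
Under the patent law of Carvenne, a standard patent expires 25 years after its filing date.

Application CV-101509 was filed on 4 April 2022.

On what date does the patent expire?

April 4, 2047

Filing date + 25 years → 4 April 2047.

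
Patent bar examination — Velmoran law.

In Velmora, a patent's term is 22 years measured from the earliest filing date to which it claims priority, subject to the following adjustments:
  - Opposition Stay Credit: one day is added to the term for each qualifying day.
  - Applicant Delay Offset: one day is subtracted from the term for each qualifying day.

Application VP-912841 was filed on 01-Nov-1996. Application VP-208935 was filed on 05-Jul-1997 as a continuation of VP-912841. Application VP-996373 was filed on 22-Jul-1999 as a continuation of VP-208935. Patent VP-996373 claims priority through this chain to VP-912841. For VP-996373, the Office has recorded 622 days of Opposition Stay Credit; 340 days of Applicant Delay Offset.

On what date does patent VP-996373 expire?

Earliest priority filing: 1 November 1996.
Base term: 1 November 1996 + 22 years → 1 November 2018.
Opposition Stay Credit: +622 days → 15 July 2020.
Applicant Delay Offset: −340 days → 10 August 2019.

August 10, 2019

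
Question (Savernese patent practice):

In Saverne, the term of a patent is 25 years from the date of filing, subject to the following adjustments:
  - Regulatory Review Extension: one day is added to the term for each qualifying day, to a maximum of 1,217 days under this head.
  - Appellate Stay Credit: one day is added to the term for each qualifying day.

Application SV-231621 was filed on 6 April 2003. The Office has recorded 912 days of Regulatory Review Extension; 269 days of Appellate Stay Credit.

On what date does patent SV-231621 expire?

July 1, 2031

Base term: filing date + 25 years → 6 April 2028.
Regulatory Review Extension: 912 days (within the 1217-day cap) → +912 days → 5 October 2030.
Appellate Stay Credit: +269 days → 1 July 2031.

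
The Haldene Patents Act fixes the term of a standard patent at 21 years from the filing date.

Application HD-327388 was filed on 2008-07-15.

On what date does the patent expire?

July 15, 2029

Filing date + 21 years → 15 July 2029.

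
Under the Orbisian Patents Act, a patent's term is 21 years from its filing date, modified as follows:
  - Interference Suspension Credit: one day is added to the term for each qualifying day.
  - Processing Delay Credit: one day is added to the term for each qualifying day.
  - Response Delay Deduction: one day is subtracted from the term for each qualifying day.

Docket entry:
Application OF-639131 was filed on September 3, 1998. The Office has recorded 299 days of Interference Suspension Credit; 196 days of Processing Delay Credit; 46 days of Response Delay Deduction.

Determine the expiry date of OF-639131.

Base term: filing date + 21 years → 3 September 2019.
Interference Suspension Credit: +299 days → 28 June 2020.
Processing Delay Credit: +196 days → 10 January 2021.
Response Delay Deduction: −46 days → 25 November 2020.

2020-11-25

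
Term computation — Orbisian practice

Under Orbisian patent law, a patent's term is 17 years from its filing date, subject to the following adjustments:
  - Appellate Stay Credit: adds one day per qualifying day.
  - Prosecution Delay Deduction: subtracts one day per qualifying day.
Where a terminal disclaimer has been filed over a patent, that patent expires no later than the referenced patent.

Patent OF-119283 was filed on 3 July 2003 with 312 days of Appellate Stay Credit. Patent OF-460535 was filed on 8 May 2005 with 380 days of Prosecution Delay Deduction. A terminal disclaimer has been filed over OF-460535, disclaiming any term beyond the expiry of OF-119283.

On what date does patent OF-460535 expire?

Natural term of OF-460535:
  Base: filing + 17 years → 8 May 2022.
  Prosecution Delay Deduction: −380 days → 23 April 2021.
Expiry of referenced patent OF-119283:
  Base: filing + 17 years → 3 July 2020.
  Appellate Stay Credit: +312 days → 11 May 2021.
Terminal disclaimer: OF-460535 expires on the earlier of 23 April 2021 and 11 May 2021.

2021-04-23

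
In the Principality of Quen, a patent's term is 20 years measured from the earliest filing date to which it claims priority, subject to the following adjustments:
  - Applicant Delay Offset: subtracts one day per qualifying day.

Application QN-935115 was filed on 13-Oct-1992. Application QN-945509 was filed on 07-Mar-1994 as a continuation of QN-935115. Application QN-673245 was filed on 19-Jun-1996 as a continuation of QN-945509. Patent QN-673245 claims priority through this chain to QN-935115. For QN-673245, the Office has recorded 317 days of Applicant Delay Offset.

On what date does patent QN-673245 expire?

December 1, 2011

Earliest priority filing: 13 October 1992.
Base term: 13 October 1992 + 20 years → 13 October 2012.
Applicant Delay Offset: −317 days → 1 December 2011.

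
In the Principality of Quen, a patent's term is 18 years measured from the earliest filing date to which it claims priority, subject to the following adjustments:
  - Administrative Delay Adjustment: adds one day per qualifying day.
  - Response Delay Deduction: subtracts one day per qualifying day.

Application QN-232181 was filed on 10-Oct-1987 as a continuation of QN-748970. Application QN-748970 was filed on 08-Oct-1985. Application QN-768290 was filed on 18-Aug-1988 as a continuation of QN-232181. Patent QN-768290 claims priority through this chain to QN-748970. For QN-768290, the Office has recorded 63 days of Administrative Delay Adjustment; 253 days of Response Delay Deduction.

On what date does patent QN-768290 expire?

April 1, 2003

Earliest priority filing: 8 October 1985.
Base term: 8 October 1985 + 18 years → 8 October 2003.
Administrative Delay Adjustment: +63 days → 10 December 2003.
Response Delay Deduction: −253 days → 1 April 2003.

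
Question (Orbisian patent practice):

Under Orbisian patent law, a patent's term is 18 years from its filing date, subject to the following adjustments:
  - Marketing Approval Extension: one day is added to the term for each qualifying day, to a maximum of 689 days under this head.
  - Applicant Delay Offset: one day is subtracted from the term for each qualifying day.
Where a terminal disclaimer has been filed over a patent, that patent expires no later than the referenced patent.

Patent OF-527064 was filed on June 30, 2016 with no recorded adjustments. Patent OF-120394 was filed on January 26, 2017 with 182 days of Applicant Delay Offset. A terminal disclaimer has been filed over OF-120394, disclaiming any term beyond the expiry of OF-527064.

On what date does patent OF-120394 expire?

June 30, 2034

Natural term of OF-120394:
  Base: filing + 18 years → 26 January 2035.
  Applicant Delay Offset: −182 days → 28 July 2034.
Expiry of referenced patent OF-527064:
  Base: filing + 18 years → 30 June 2034.
Terminal disclaimer: OF-120394 expires on the earlier of 28 July 2034 and 30 June 2034.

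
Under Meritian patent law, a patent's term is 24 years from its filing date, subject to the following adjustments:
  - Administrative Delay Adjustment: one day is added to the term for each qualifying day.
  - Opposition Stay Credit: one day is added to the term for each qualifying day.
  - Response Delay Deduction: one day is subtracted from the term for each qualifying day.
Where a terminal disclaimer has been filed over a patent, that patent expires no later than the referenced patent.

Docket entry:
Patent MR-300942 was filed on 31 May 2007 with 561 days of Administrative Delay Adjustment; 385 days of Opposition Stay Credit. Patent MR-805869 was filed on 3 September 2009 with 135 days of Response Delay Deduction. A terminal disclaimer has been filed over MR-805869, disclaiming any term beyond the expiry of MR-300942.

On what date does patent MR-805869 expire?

2033-04-21

Natural term of MR-805869:
  Base: filing + 24 years → 3 September 2033.
  Response Delay Deduction: −135 days → 21 April 2033.
Expiry of referenced patent MR-300942:
  Base: filing + 24 years → 31 May 2031.
  Administrative Delay Adjustment: +561 days → 12 December 2032.
  Opposition Stay Credit: +385 days → 1 January 2034.
Terminal disclaimer: MR-805869 expires on the earlier of 21 April 2033 and 1 January 2034.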